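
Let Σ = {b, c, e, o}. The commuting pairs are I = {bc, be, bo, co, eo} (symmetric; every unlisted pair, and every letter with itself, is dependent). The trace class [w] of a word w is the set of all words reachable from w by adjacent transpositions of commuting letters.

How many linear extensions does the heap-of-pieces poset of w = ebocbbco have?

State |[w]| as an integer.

560

drop 0:e onto floor
drop 1:b onto floor
drop 2:o onto floor
drop 3:c onto {0:e}
drop 4:b onto {1:b}
drop 5:b onto {4:b}
drop 6:c onto {3:c}
drop 7:o onto {2:o}
ground layer = {0:e, 1:b, 2:o}
drop-orders for the pieces not yet dropped (sum over which currently-grounded one goes next):
  1 to go: {5} 1  {6} 1  {7} 1
  2 to go: {2,7} 1  {3,6} 1  {4,5} 1  {5,6} 2  {5,7} 2  {6,7} 2
  3 to go: {0,3,6} 1  {1,4,5} 1  {2,5,7} 3  {2,6,7} 3  {3,5,6} 3  {3,6,7} 3  {4,5,6} 3  {4,5,7} 3  {5,6,7} 6
  4 to go: {0,3,5,6} 4  {0,3,6,7} 4  {1,4,5,6} 4  {1,4,5,7} 4  {2,3,6,7} 6  {2,4,5,7} 6  {2,5,6,7} 12  {3,4,5,6} 6  {3,5,6,7} 12  {4,5,6,7} 12
  5 to go: {0,2,3,6,7} 10  {0,3,4,5,6} 10  {0,3,5,6,7} 20  {1,2,4,5,7} 10  {1,3,4,5,6} 10  {1,4,5,6,7} 20  {2,3,5,6,7} 30  {2,4,5,6,7} 30  {3,4,5,6,7} 30
  6 to go: {0,1,3,4,5,6} 20  {0,2,3,5,6,7} 60  {0,3,4,5,6,7} 60  {1,2,4,5,6,7} 60  {1,3,4,5,6,7} 60  {2,3,4,5,6,7} 90
  if 0:e drops first: 210 orders
  if 1:b drops first: 210 orders
  if 2:o drops first: 140 orders
heap linearizations: 560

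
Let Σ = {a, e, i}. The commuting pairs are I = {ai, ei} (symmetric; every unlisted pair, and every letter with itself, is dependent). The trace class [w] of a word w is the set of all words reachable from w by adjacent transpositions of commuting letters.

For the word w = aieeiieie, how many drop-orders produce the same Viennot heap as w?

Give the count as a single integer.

126

drop 0:a onto floor
drop 1:i onto floor
drop 2:e onto {0:a}
drop 3:e onto {2:e}
drop 4:i onto {1:i}
drop 5:i onto {4:i}
drop 6:e onto {3:e}
drop 7:i onto {5:i}
drop 8:e onto {6:e}
ground layer = {0:a, 1:i}
drop-orders for the pieces not yet dropped (sum over which currently-grounded one goes next):
  1 to go: {7} 1  {8} 1
  2 to go: {5,7} 1  {6,8} 1  {7,8} 2
  3 to go: {3,6,8} 1  {4,5,7} 1  {5,7,8} 3  {6,7,8} 3
  4 to go: {1,4,5,7} 1  {2,3,6,8} 1  {3,6,7,8} 4  {4,5,7,8} 4  {5,6,7,8} 6
  5 to go: {0,2,3,6,8} 1  {1,4,5,7,8} 5  {2,3,6,7,8} 5  {3,5,6,7,8} 10  {4,5,6,7,8} 10
  6 to go: {0,2,3,6,7,8} 6  {1,4,5,6,7,8} 15  {2,3,5,6,7,8} 15  {3,4,5,6,7,8} 20
  7 to go: {0,2,3,5,6,7,8} 21  {1,3,4,5,6,7,8} 35  {2,3,4,5,6,7,8} 35
  if 0:a drops first: 70 orders
  if 1:i drops first: 56 orders
heap linearizations: 126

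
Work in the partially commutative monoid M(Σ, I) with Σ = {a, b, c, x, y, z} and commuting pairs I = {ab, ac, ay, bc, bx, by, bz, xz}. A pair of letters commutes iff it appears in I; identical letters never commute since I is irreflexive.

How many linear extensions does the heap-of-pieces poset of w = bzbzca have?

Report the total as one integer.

drop 0:b onto floor
drop 1:z onto floor
drop 2:b onto {0:b}
drop 3:z onto {1:z}
drop 4:c onto {3:z}
drop 5:a onto {3:z}
ground layer = {0:b, 1:z}
drop-orders for the pieces not yet dropped (sum over which currently-grounded one goes next):
  1 to go: {2} 1  {4} 1  {5} 1
  2 to go: {0,2} 1  {2,4} 2  {2,5} 2  {4,5} 2
  3 to go: {0,2,4} 3  {0,2,5} 3  {2,4,5} 6  {3,4,5} 2
  4 to go: {0,2,4,5} 12  {1,3,4,5} 2  {2,3,4,5} 8
  if 0:b drops first: 10 orders
  if 1:z drops first: 20 orders
heap linearizations: 30

30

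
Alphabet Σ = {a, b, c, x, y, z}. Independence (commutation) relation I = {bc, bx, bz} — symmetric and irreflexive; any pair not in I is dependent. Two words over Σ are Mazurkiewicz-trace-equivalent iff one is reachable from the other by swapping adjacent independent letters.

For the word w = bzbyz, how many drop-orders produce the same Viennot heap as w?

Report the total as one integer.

3

0(b) covers ∅
1(z) covers ∅
2(b) covers 0:b
3(y) covers 1:z, 2:b
4(z) covers 3:y
floor of heap: 0:b, 1:z
completions by unplaced set U, small U first (add the entries for U minus each lowest piece of U):
  |U|=1: {4}:1
  |U|=2: {3,4}:1
  |U|=3: {1,3,4}:1  {2,3,4}:1
  start at 0(b): 2
  start at 1(z): 1
sum over floor = 3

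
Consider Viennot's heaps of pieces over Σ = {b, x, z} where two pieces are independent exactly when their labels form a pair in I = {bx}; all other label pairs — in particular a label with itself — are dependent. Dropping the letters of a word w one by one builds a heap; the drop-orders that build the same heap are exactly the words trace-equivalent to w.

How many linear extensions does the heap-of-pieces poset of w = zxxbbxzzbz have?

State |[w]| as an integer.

piece 0:z — minimal
piece 1:x rests on {0:z}
piece 2:x rests on {1:x}
piece 3:b rests on {0:z}
piece 4:b rests on {3:b}
piece 5:x rests on {2:x}
piece 6:z rests on {4:b, 5:x}
piece 7:z rests on {6:z}
piece 8:b rests on {7:z}
piece 9:z rests on {8:b}
minimal pieces: {0:z}
ways to finish when only these pieces remain (= sum over removing one remaining piece with nothing left below it):
  1 left: {9}→1
  2 left: {8,9}→1
  3 left: {7,8,9}→1
  4 left: {6,7,8,9}→1
  5 left: {4,6,7,8,9}→1  {5,6,7,8,9}→1
  6 left: {2,5,6,7,8,9}→1  {3,4,6,7,8,9}→1  {4,5,6,7,8,9}→2
  7 left: {1,2,5,6,7,8,9}→1  {2,4,5,6,7,8,9}→3  {3,4,5,6,7,8,9}→3
  8 left: {1,2,4,5,6,7,8,9}→4  {2,3,4,5,6,7,8,9}→6
  placing 0:z first → 10 extensions

10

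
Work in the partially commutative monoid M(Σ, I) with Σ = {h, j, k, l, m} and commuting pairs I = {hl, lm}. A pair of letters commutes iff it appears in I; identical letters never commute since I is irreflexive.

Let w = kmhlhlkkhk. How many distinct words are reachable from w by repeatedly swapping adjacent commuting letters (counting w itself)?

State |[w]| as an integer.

10

0(k) covers ∅
1(m) covers 0:k
2(h) covers 1:m
3(l) covers 0:k
4(h) covers 2:h
5(l) covers 3:l
6(k) covers 4:h, 5:l
7(k) covers 6:k
8(h) covers 7:k
9(k) covers 8:h
floor of heap: 0:k
completions by unplaced set U, small U first (add the entries for U minus each lowest piece of U):
  |U|=1: {9}:1
  |U|=2: {8,9}:1
  |U|=3: {7,8,9}:1
  |U|=4: {6,7,8,9}:1
  |U|=5: {4,6,7,8,9}:1  {5,6,7,8,9}:1
  |U|=6: {2,4,6,7,8,9}:1  {3,5,6,7,8,9}:1  {4,5,6,7,8,9}:2
  |U|=7: {1,2,4,6,7,8,9}:1  {2,4,5,6,7,8,9}:3  {3,4,5,6,7,8,9}:3
  |U|=8: {1,2,4,5,6,7,8,9}:4  {2,3,4,5,6,7,8,9}:6
  start at 0(k): 10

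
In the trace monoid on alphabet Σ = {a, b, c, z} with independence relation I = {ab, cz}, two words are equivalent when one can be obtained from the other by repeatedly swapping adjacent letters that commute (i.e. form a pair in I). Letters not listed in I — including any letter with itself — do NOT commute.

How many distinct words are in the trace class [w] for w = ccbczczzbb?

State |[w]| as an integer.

10

drop 0:c onto floor
drop 1:c onto {0:c}
drop 2:b onto {1:c}
drop 3:c onto {2:b}
drop 4:z onto {2:b}
drop 5:c onto {3:c}
drop 6:z onto {4:z}
drop 7:z onto {6:z}
drop 8:b onto {5:c, 7:z}
drop 9:b onto {8:b}
ground layer = {0:c}
drop-orders for the pieces not yet dropped (sum over which currently-grounded one goes next):
  1 to go: {9} 1
  2 to go: {8,9} 1
  3 to go: {5,8,9} 1  {7,8,9} 1
  4 to go: {3,5,8,9} 1  {5,7,8,9} 2  {6,7,8,9} 1
  5 to go: {3,5,7,8,9} 3  {4,6,7,8,9} 1  {5,6,7,8,9} 3
  6 to go: {3,5,6,7,8,9} 6  {4,5,6,7,8,9} 4
  7 to go: {3,4,5,6,7,8,9} 10
  8 to go: {2,3,4,5,6,7,8,9} 10
  if 0:c drops first: 10 orders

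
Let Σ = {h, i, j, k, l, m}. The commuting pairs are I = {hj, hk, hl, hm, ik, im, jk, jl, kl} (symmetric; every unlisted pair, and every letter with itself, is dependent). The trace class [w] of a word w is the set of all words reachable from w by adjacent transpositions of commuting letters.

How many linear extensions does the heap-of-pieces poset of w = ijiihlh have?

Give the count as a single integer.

piece 0:i — minimal
piece 1:j rests on {0:i}
piece 2:i rests on {1:j}
piece 3:i rests on {2:i}
piece 4:h rests on {3:i}
piece 5:l rests on {3:i}
piece 6:h rests on {4:h}
minimal pieces: {0:i}
ways to finish when only these pieces remain (= sum over removing one remaining piece with nothing left below it):
  1 left: {5}→1  {6}→1
  2 left: {4,6}→1  {5,6}→2
  3 left: {4,5,6}→3
  4 left: {3,4,5,6}→3
  5 left: {2,3,4,5,6}→3
  placing 0:i first → 3 extensions

3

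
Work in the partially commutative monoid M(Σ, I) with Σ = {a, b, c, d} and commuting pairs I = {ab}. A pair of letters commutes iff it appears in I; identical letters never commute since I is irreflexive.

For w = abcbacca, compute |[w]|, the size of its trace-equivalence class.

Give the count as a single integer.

#0=a has no predecessor
#1=b has no predecessor
#2=c depends on [0:a, 1:b]
#3=b depends on [2:c]
#4=a depends on [2:c]
#5=c depends on [3:b, 4:a]
#6=c depends on [5:c]
#7=a depends on [6:c]
sources: [0:a, 1:b]
N(rest) = Σ N(rest − s) over sources s of rest; N(one piece) = 1:
  size 1 → [7]=1
  size 2 → [6,7]=1
  size 3 → [5,6,7]=1
  size 4 → [3,5,6,7]=1  [4,5,6,7]=1
  size 5 → [3,4,5,6,7]=2
  size 6 → [2,3,4,5,6,7]=2
  first=0(a) contributes 2
  first=1(b) contributes 2
|[w]| = 4

4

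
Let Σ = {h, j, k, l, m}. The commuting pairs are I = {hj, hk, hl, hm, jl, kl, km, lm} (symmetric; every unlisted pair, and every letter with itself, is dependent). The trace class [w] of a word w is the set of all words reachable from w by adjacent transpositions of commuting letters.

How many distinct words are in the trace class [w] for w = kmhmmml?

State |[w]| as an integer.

piece 0:k — minimal
piece 1:m — minimal
piece 2:h — minimal
piece 3:m rests on {1:m}
piece 4:m rests on {3:m}
piece 5:m rests on {4:m}
piece 6:l — minimal
minimal pieces: {0:k, 1:m, 2:h, 6:l}
ways to finish when only these pieces remain (= sum over removing one remaining piece with nothing left below it):
  1 left: {0}→1  {2}→1  {5}→1  {6}→1
  2 left: {0,2}→2  {0,5}→2  {0,6}→2  {2,5}→2  {2,6}→2  {4,5}→1  {5,6}→2
  3 left: {0,2,5}→6  {0,2,6}→6  {0,4,5}→3  {0,5,6}→6  {2,4,5}→3  {2,5,6}→6  {3,4,5}→1  {4,5,6}→3
  4 left: {0,2,4,5}→12  {0,2,5,6}→24  {0,3,4,5}→4  {0,4,5,6}→12  {1,3,4,5}→1  {2,3,4,5}→4  {2,4,5,6}→12  {3,4,5,6}→4
  5 left: {0,1,3,4,5}→5  {0,2,3,4,5}→20  {0,2,4,5,6}→60  {0,3,4,5,6}→20  {1,2,3,4,5}→5  {1,3,4,5,6}→5  {2,3,4,5,6}→20
  placing 0:k first → 30 extensions
  placing 1:m first → 120 extensions
  placing 2:h first → 30 extensions
  placing 6:l first → 30 extensions
total linear extensions = 210

210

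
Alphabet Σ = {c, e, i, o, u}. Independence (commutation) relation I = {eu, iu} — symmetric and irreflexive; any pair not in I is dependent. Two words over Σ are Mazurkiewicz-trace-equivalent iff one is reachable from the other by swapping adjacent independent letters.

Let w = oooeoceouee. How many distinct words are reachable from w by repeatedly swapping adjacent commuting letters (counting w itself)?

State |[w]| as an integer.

#0=o has no predecessor
#1=o depends on [0:o]
#2=o depends on [1:o]
#3=e depends on [2:o]
#4=o depends on [3:e]
#5=c depends on [4:o]
#6=e depends on [5:c]
#7=o depends on [6:e]
#8=u depends on [7:o]
#9=e depends on [7:o]
#10=e depends on [9:e]
sources: [0:o]
N(rest) = Σ N(rest − s) over sources s of rest; N(one piece) = 1:
  size 1 → [8]=1  [10]=1
  size 2 → [8,10]=2  [9,10]=1
  size 3 → [8,9,10]=3
  size 4 → [7,8,9,10]=3
  size 5 → [6,7,8,9,10]=3
  size 6 → [5,6,7,8,9,10]=3
  size 7 → [4,5,6,7,8,9,10]=3
  size 8 → [3,4,5,6,7,8,9,10]=3
  size 9 → [2,3,4,5,6,7,8,9,10]=3
  first=0(o) contributes 3

3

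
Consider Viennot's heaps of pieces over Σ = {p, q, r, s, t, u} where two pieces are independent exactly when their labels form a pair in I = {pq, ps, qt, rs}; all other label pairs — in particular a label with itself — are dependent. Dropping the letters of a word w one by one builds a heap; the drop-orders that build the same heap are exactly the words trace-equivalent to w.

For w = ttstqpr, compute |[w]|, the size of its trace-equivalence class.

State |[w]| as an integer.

piece 0:t — minimal
piece 1:t rests on {0:t}
piece 2:s rests on {1:t}
piece 3:t rests on {2:s}
piece 4:q rests on {2:s}
piece 5:p rests on {3:t}
piece 6:r rests on {4:q, 5:p}
minimal pieces: {0:t}
ways to finish when only these pieces remain (= sum over removing one remaining piece with nothing left below it):
  1 left: {6}→1
  2 left: {4,6}→1  {5,6}→1
  3 left: {3,5,6}→1  {4,5,6}→2
  4 left: {3,4,5,6}→3
  5 left: {2,3,4,5,6}→3
  placing 0:t first → 3 extensions

3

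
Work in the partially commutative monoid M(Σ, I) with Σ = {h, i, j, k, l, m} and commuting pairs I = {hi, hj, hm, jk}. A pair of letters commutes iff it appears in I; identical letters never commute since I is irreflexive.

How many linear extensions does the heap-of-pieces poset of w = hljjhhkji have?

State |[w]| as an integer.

20

piece 0:h — minimal
piece 1:l rests on {0:h}
piece 2:j rests on {1:l}
piece 3:j rests on {2:j}
piece 4:h rests on {1:l}
piece 5:h rests on {4:h}
piece 6:k rests on {5:h}
piece 7:j rests on {3:j}
piece 8:i rests on {6:k, 7:j}
minimal pieces: {0:h}
ways to finish when only these pieces remain (= sum over removing one remaining piece with nothing left below it):
  1 left: {8}→1
  2 left: {6,8}→1  {7,8}→1
  3 left: {3,7,8}→1  {5,6,8}→1  {6,7,8}→2
  4 left: {2,3,7,8}→1  {3,6,7,8}→3  {4,5,6,8}→1  {5,6,7,8}→3
  5 left: {2,3,6,7,8}→4  {3,5,6,7,8}→6  {4,5,6,7,8}→4
  6 left: {2,3,5,6,7,8}→10  {3,4,5,6,7,8}→10
  7 left: {2,3,4,5,6,7,8}→20
  placing 0:h first → 20 extensions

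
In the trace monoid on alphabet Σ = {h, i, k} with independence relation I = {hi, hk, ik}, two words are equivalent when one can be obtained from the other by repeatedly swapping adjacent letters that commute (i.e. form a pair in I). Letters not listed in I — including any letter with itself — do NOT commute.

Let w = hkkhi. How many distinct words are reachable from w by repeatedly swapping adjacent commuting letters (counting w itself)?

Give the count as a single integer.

piece 0:h — minimal
piece 1:k — minimal
piece 2:k rests on {1:k}
piece 3:h rests on {0:h}
piece 4:i — minimal
minimal pieces: {0:h, 1:k, 4:i}
ways to finish when only these pieces remain (= sum over removing one remaining piece with nothing left below it):
  1 left: {2}→1  {3}→1  {4}→1
  2 left: {0,3}→1  {1,2}→1  {2,3}→2  {2,4}→2  {3,4}→2
  3 left: {0,2,3}→3  {0,3,4}→3  {1,2,3}→3  {1,2,4}→3  {2,3,4}→6
  placing 0:h first → 12 extensions
  placing 1:k first → 12 extensions
  placing 4:i first → 6 extensions
total linear extensions = 30

30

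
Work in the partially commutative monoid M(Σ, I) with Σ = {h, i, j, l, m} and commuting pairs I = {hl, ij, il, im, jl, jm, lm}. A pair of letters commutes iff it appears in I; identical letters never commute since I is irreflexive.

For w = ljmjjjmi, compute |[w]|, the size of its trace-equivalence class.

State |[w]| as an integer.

840

#0=l has no predecessor
#1=j has no predecessor
#2=m has no predecessor
#3=j depends on [1:j]
#4=j depends on [3:j]
#5=j depends on [4:j]
#6=m depends on [2:m]
#7=i has no predecessor
sources: [0:l, 1:j, 2:m, 7:i]
N(rest) = Σ N(rest − s) over sources s of rest; N(one piece) = 1:
  size 1 → [0]=1  [5]=1  [6]=1  [7]=1
  size 2 → [0,5]=2  [0,6]=2  [0,7]=2  [2,6]=1  [4,5]=1  [5,6]=2  [5,7]=2  [6,7]=2
  size 3 → [0,2,6]=3  [0,4,5]=3  [0,5,6]=6  [0,5,7]=6  [0,6,7]=6  [2,5,6]=3  [2,6,7]=3  [3,4,5]=1  [4,5,6]=3  [4,5,7]=3  [5,6,7]=6
  size 4 → [0,2,5,6]=12  [0,2,6,7]=12  [0,3,4,5]=4  [0,4,5,6]=12  [0,4,5,7]=12  [0,5,6,7]=24  [1,3,4,5]=1  [2,4,5,6]=6  [2,5,6,7]=12  [3,4,5,6]=4  [3,4,5,7]=4  [4,5,6,7]=12
  size 5 → [0,1,3,4,5]=5  [0,2,4,5,6]=30  [0,2,5,6,7]=60  [0,3,4,5,6]=20  [0,3,4,5,7]=20  [0,4,5,6,7]=60  [1,3,4,5,6]=5  [1,3,4,5,7]=5  [2,3,4,5,6]=10  [2,4,5,6,7]=30  [3,4,5,6,7]=20
  size 6 → [0,1,3,4,5,6]=30  [0,1,3,4,5,7]=30  [0,2,3,4,5,6]=60  [0,2,4,5,6,7]=180  [0,3,4,5,6,7]=120  [1,2,3,4,5,6]=15  [1,3,4,5,6,7]=30  [2,3,4,5,6,7]=60
  first=0(l) contributes 105
  first=1(j) contributes 420
  first=2(m) contributes 210
  first=7(i) contributes 105
|[w]| = 840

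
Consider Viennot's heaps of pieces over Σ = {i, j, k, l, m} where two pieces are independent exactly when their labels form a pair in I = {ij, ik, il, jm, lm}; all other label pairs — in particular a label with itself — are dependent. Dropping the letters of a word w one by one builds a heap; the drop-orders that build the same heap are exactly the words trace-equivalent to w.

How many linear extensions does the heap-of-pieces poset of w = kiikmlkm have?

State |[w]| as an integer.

#0=k has no predecessor
#1=i has no predecessor
#2=i depends on [1:i]
#3=k depends on [0:k]
#4=m depends on [2:i, 3:k]
#5=l depends on [3:k]
#6=k depends on [4:m, 5:l]
#7=m depends on [6:k]
sources: [0:k, 1:i]
N(rest) = Σ N(rest − s) over sources s of rest; N(one piece) = 1:
  size 1 → [7]=1
  size 2 → [6,7]=1
  size 3 → [4,6,7]=1  [5,6,7]=1
  size 4 → [2,4,6,7]=1  [4,5,6,7]=2
  size 5 → [1,2,4,6,7]=1  [2,4,5,6,7]=3  [3,4,5,6,7]=2
  size 6 → [0,3,4,5,6,7]=2  [1,2,4,5,6,7]=4  [2,3,4,5,6,7]=5
  first=0(k) contributes 9
  first=1(i) contributes 7
|[w]| = 16

16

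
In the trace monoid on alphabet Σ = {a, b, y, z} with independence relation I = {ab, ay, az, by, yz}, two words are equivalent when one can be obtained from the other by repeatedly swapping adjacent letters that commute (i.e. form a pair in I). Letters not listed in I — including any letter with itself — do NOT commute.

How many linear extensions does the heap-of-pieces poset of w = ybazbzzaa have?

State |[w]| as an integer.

504

0(y) covers ∅
1(b) covers ∅
2(a) covers ∅
3(z) covers 1:b
4(b) covers 3:z
5(z) covers 4:b
6(z) covers 5:z
7(a) covers 2:a
8(a) covers 7:a
floor of heap: 0:y, 1:b, 2:a
completions by unplaced set U, small U first (add the entries for U minus each lowest piece of U):
  |U|=1: {0}:1  {6}:1  {8}:1
  |U|=2: {0,6}:2  {0,8}:2  {5,6}:1  {6,8}:2  {7,8}:1
  |U|=3: {0,5,6}:3  {0,6,8}:6  {0,7,8}:3  {2,7,8}:1  {4,5,6}:1  {5,6,8}:3  {6,7,8}:3
  |U|=4: {0,2,7,8}:4  {0,4,5,6}:4  {0,5,6,8}:12  {0,6,7,8}:12  {2,6,7,8}:4  {3,4,5,6}:1  {4,5,6,8}:4  {5,6,7,8}:6
  |U|=5: {0,2,6,7,8}:20  {0,3,4,5,6}:5  {0,4,5,6,8}:20  {0,5,6,7,8}:30  {1,3,4,5,6}:1  {2,5,6,7,8}:10  {3,4,5,6,8}:5  {4,5,6,7,8}:10
  |U|=6: {0,1,3,4,5,6}:6  {0,2,5,6,7,8}:60  {0,3,4,5,6,8}:30  {0,4,5,6,7,8}:60  {1,3,4,5,6,8}:6  {2,4,5,6,7,8}:20  {3,4,5,6,7,8}:15
  |U|=7: {0,1,3,4,5,6,8}:42  {0,2,4,5,6,7,8}:140  {0,3,4,5,6,7,8}:105  {1,3,4,5,6,7,8}:21  {2,3,4,5,6,7,8}:35
  start at 0(y): 56
  start at 1(b): 280
  start at 2(a): 168
sum over floor = 504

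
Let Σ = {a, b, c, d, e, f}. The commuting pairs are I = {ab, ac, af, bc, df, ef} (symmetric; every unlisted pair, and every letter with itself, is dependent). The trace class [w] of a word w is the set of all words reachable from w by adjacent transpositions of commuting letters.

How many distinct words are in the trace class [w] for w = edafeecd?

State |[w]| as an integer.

6

drop 0:e onto floor
drop 1:d onto {0:e}
drop 2:a onto {1:d}
drop 3:f onto floor
drop 4:e onto {2:a}
drop 5:e onto {4:e}
drop 6:c onto {3:f, 5:e}
drop 7:d onto {6:c}
ground layer = {0:e, 3:f}
drop-orders for the pieces not yet dropped (sum over which currently-grounded one goes next):
  1 to go: {7} 1
  2 to go: {6,7} 1
  3 to go: {3,6,7} 1  {5,6,7} 1
  4 to go: {3,5,6,7} 2  {4,5,6,7} 1
  5 to go: {2,4,5,6,7} 1  {3,4,5,6,7} 3
  6 to go: {1,2,4,5,6,7} 1  {2,3,4,5,6,7} 4
  if 0:e drops first: 5 orders
  if 3:f drops first: 1 orders
heap linearizations: 6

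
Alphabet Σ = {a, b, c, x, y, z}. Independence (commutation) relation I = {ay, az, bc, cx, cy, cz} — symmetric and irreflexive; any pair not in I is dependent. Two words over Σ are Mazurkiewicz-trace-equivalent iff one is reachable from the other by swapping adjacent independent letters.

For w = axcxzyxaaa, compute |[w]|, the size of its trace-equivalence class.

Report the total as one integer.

6

0(a) covers ∅
1(x) covers 0:a
2(c) covers 0:a
3(x) covers 1:x
4(z) covers 3:x
5(y) covers 4:z
6(x) covers 5:y
7(a) covers 2:c, 6:x
8(a) covers 7:a
9(a) covers 8:a
floor of heap: 0:a
completions by unplaced set U, small U first (add the entries for U minus each lowest piece of U):
  |U|=1: {9}:1
  |U|=2: {8,9}:1
  |U|=3: {7,8,9}:1
  |U|=4: {2,7,8,9}:1  {6,7,8,9}:1
  |U|=5: {2,6,7,8,9}:2  {5,6,7,8,9}:1
  |U|=6: {2,5,6,7,8,9}:3  {4,5,6,7,8,9}:1
  |U|=7: {2,4,5,6,7,8,9}:4  {3,4,5,6,7,8,9}:1
  |U|=8: {1,3,4,5,6,7,8,9}:1  {2,3,4,5,6,7,8,9}:5
  start at 0(a): 6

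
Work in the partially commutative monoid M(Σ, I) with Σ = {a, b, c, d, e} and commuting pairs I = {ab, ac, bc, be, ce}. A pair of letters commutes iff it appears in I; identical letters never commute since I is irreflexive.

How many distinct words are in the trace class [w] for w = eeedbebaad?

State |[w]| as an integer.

0(e) covers ∅
1(e) covers 0:e
2(e) covers 1:e
3(d) covers 2:e
4(b) covers 3:d
5(e) covers 3:d
6(b) covers 4:b
7(a) covers 5:e
8(a) covers 7:a
9(d) covers 6:b, 8:a
floor of heap: 0:e
completions by unplaced set U, small U first (add the entries for U minus each lowest piece of U):
  |U|=1: {9}:1
  |U|=2: {6,9}:1  {8,9}:1
  |U|=3: {4,6,9}:1  {6,8,9}:2  {7,8,9}:1
  |U|=4: {4,6,8,9}:3  {5,7,8,9}:1  {6,7,8,9}:3
  |U|=5: {4,6,7,8,9}:6  {5,6,7,8,9}:4
  |U|=6: {4,5,6,7,8,9}:10
  |U|=7: {3,4,5,6,7,8,9}:10
  |U|=8: {2,3,4,5,6,7,8,9}:10
  start at 0(e): 10

10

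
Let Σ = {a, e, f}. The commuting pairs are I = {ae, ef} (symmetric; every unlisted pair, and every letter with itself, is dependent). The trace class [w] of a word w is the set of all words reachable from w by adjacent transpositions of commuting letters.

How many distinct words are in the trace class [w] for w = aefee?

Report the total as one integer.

10

drop 0:a onto floor
drop 1:e onto floor
drop 2:f onto {0:a}
drop 3:e onto {1:e}
drop 4:e onto {3:e}
ground layer = {0:a, 1:e}
drop-orders for the pieces not yet dropped (sum over which currently-grounded one goes next):
  1 to go: {2} 1  {4} 1
  2 to go: {0,2} 1  {2,4} 2  {3,4} 1
  3 to go: {0,2,4} 3  {1,3,4} 1  {2,3,4} 3
  if 0:a drops first: 4 orders
  if 1:e drops first: 6 orders
heap linearizations: 10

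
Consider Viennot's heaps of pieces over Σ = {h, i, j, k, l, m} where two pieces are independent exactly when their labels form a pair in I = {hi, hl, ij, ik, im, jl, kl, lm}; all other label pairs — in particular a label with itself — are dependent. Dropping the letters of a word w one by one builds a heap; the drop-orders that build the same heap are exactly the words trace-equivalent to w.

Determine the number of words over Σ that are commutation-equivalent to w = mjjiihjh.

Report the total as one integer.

28

#0=m has no predecessor
#1=j depends on [0:m]
#2=j depends on [1:j]
#3=i has no predecessor
#4=i depends on [3:i]
#5=h depends on [2:j]
#6=j depends on [5:h]
#7=h depends on [6:j]
sources: [0:m, 3:i]
N(rest) = Σ N(rest − s) over sources s of rest; N(one piece) = 1:
  size 1 → [4]=1  [7]=1
  size 2 → [3,4]=1  [4,7]=2  [6,7]=1
  size 3 → [3,4,7]=3  [4,6,7]=3  [5,6,7]=1
  size 4 → [2,5,6,7]=1  [3,4,6,7]=6  [4,5,6,7]=4
  size 5 → [1,2,5,6,7]=1  [2,4,5,6,7]=5  [3,4,5,6,7]=10
  size 6 → [0,1,2,5,6,7]=1  [1,2,4,5,6,7]=6  [2,3,4,5,6,7]=15
  first=0(m) contributes 21
  first=3(i) contributes 7
|[w]| = 28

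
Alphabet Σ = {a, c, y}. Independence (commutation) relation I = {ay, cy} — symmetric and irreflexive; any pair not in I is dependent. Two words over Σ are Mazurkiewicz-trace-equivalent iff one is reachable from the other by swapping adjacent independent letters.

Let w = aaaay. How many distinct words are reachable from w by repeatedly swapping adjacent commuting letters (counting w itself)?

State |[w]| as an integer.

0(a) covers ∅
1(a) covers 0:a
2(a) covers 1:a
3(a) covers 2:a
4(y) covers ∅
floor of heap: 0:a, 4:y
completions by unplaced set U, small U first (add the entries for U minus each lowest piece of U):
  |U|=1: {3}:1  {4}:1
  |U|=2: {2,3}:1  {3,4}:2
  |U|=3: {1,2,3}:1  {2,3,4}:3
  start at 0(a): 4
  start at 4(y): 1
sum over floor = 5

5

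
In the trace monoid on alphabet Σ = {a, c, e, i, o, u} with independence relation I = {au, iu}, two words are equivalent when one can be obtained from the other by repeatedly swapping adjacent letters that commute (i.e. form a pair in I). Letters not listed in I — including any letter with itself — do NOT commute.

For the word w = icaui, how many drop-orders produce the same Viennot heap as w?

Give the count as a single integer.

#0=i has no predecessor
#1=c depends on [0:i]
#2=a depends on [1:c]
#3=u depends on [1:c]
#4=i depends on [2:a]
sources: [0:i]
N(rest) = Σ N(rest − s) over sources s of rest; N(one piece) = 1:
  size 1 → [3]=1  [4]=1
  size 2 → [2,4]=1  [3,4]=2
  size 3 → [2,3,4]=3
  first=0(i) contributes 3

3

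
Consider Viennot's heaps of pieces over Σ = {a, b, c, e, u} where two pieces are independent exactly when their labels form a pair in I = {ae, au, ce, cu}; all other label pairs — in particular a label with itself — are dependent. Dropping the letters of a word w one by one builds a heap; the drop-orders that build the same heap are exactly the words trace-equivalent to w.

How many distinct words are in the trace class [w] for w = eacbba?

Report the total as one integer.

3

0(e) covers ∅
1(a) covers ∅
2(c) covers 1:a
3(b) covers 0:e, 2:c
4(b) covers 3:b
5(a) covers 4:b
floor of heap: 0:e, 1:a
completions by unplaced set U, small U first (add the entries for U minus each lowest piece of U):
  |U|=1: {5}:1
  |U|=2: {4,5}:1
  |U|=3: {3,4,5}:1
  |U|=4: {0,3,4,5}:1  {2,3,4,5}:1
  start at 0(e): 1
  start at 1(a): 2
sum over floor = 3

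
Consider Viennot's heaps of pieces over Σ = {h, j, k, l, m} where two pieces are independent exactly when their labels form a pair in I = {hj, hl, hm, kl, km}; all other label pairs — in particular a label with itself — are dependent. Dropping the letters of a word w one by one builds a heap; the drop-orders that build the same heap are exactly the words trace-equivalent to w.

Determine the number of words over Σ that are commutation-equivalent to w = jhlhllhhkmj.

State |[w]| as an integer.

0(j) covers ∅
1(h) covers ∅
2(l) covers 0:j
3(h) covers 1:h
4(l) covers 2:l
5(l) covers 4:l
6(h) covers 3:h
7(h) covers 6:h
8(k) covers 0:j, 7:h
9(m) covers 5:l
10(j) covers 8:k, 9:m
floor of heap: 0:j, 1:h
completions by unplaced set U, small U first (add the entries for U minus each lowest piece of U):
  |U|=1: {10}:1
  |U|=2: {8,10}:1  {9,10}:1
  |U|=3: {5,9,10}:1  {7,8,10}:1  {8,9,10}:2
  |U|=4: {4,5,9,10}:1  {5,8,9,10}:3  {6,7,8,10}:1  {7,8,9,10}:3
  |U|=5: {2,4,5,9,10}:1  {3,6,7,8,10}:1  {4,5,8,9,10}:4  {5,7,8,9,10}:6  {6,7,8,9,10}:4
  |U|=6: {1,3,6,7,8,10}:1  {2,4,5,8,9,10}:5  {3,6,7,8,9,10}:5  {4,5,7,8,9,10}:10  {5,6,7,8,9,10}:10
  |U|=7: {0,2,4,5,8,9,10}:5  {1,3,6,7,8,9,10}:6  {2,4,5,7,8,9,10}:15  {3,5,6,7,8,9,10}:15  {4,5,6,7,8,9,10}:20
  |U|=8: {0,2,4,5,7,8,9,10}:20  {1,3,5,6,7,8,9,10}:21  {2,4,5,6,7,8,9,10}:35  {3,4,5,6,7,8,9,10}:35
  |U|=9: {0,2,4,5,6,7,8,9,10}:55  {1,3,4,5,6,7,8,9,10}:56  {2,3,4,5,6,7,8,9,10}:70
  start at 0(j): 126
  start at 1(h): 125
sum over floor = 251

251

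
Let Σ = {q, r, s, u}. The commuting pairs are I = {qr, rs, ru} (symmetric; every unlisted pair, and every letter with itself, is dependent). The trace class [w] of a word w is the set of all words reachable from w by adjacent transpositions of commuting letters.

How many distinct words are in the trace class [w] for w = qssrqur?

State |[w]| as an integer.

0(q) covers ∅
1(s) covers 0:q
2(s) covers 1:s
3(r) covers ∅
4(q) covers 2:s
5(u) covers 4:q
6(r) covers 3:r
floor of heap: 0:q, 3:r
completions by unplaced set U, small U first (add the entries for U minus each lowest piece of U):
  |U|=1: {5}:1  {6}:1
  |U|=2: {3,6}:1  {4,5}:1  {5,6}:2
  |U|=3: {2,4,5}:1  {3,5,6}:3  {4,5,6}:3
  |U|=4: {1,2,4,5}:1  {2,4,5,6}:4  {3,4,5,6}:6
  |U|=5: {0,1,2,4,5}:1  {1,2,4,5,6}:5  {2,3,4,5,6}:10
  start at 0(q): 15
  start at 3(r): 6
sum over floor = 21

21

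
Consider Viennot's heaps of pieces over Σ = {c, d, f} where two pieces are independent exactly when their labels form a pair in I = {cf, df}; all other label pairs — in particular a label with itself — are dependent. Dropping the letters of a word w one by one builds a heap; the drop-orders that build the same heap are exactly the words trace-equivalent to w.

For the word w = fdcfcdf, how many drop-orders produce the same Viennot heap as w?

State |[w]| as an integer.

piece 0:f — minimal
piece 1:d — minimal
piece 2:c rests on {1:d}
piece 3:f rests on {0:f}
piece 4:c rests on {2:c}
piece 5:d rests on {4:c}
piece 6:f rests on {3:f}
minimal pieces: {0:f, 1:d}
ways to finish when only these pieces remain (= sum over removing one remaining piece with nothing left below it):
  1 left: {5}→1  {6}→1
  2 left: {3,6}→1  {4,5}→1  {5,6}→2
  3 left: {0,3,6}→1  {2,4,5}→1  {3,5,6}→3  {4,5,6}→3
  4 left: {0,3,5,6}→4  {1,2,4,5}→1  {2,4,5,6}→4  {3,4,5,6}→6
  5 left: {0,3,4,5,6}→10  {1,2,4,5,6}→5  {2,3,4,5,6}→10
  placing 0:f first → 15 extensions
  placing 1:d first → 20 extensions
total linear extensions = 35

35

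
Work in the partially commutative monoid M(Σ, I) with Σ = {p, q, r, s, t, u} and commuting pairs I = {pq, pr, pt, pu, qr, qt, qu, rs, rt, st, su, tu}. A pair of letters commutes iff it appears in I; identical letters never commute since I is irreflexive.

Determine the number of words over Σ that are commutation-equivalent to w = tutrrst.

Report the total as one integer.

140

drop 0:t onto floor
drop 1:u onto floor
drop 2:t onto {0:t}
drop 3:r onto {1:u}
drop 4:r onto {3:r}
drop 5:s onto floor
drop 6:t onto {2:t}
ground layer = {0:t, 1:u, 5:s}
drop-orders for the pieces not yet dropped (sum over which currently-grounded one goes next):
  1 to go: {4} 1  {5} 1  {6} 1
  2 to go: {2,6} 1  {3,4} 1  {4,5} 2  {4,6} 2  {5,6} 2
  3 to go: {0,2,6} 1  {1,3,4} 1  {2,4,6} 3  {2,5,6} 3  {3,4,5} 3  {3,4,6} 3  {4,5,6} 6
  4 to go: {0,2,4,6} 4  {0,2,5,6} 4  {1,3,4,5} 4  {1,3,4,6} 4  {2,3,4,6} 6  {2,4,5,6} 12  {3,4,5,6} 12
  5 to go: {0,2,3,4,6} 10  {0,2,4,5,6} 20  {1,2,3,4,6} 10  {1,3,4,5,6} 20  {2,3,4,5,6} 30
  if 0:t drops first: 60 orders
  if 1:u drops first: 60 orders
  if 5:s drops first: 20 orders
heap linearizations: 140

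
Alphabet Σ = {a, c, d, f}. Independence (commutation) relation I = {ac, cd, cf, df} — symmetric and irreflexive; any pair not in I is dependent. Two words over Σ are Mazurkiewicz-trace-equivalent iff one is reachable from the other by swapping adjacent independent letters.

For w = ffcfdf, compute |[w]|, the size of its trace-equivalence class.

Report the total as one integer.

30

0(f) covers ∅
1(f) covers 0:f
2(c) covers ∅
3(f) covers 1:f
4(d) covers ∅
5(f) covers 3:f
floor of heap: 0:f, 2:c, 4:d
completions by unplaced set U, small U first (add the entries for U minus each lowest piece of U):
  |U|=1: {2}:1  {4}:1  {5}:1
  |U|=2: {2,4}:2  {2,5}:2  {3,5}:1  {4,5}:2
  |U|=3: {1,3,5}:1  {2,3,5}:3  {2,4,5}:6  {3,4,5}:3
  |U|=4: {0,1,3,5}:1  {1,2,3,5}:4  {1,3,4,5}:4  {2,3,4,5}:12
  start at 0(f): 20
  start at 2(c): 5
  start at 4(d): 5
sum over floor = 30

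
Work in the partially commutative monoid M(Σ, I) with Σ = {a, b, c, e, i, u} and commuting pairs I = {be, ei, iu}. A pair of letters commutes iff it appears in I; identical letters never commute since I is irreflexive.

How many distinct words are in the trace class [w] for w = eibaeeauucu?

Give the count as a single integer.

3

0(e) covers ∅
1(i) covers ∅
2(b) covers 1:i
3(a) covers 0:e, 2:b
4(e) covers 3:a
5(e) covers 4:e
6(a) covers 5:e
7(u) covers 6:a
8(u) covers 7:u
9(c) covers 8:u
10(u) covers 9:c
floor of heap: 0:e, 1:i
completions by unplaced set U, small U first (add the entries for U minus each lowest piece of U):
  |U|=1: {10}:1
  |U|=2: {9,10}:1
  |U|=3: {8,9,10}:1
  |U|=4: {7,8,9,10}:1
  |U|=5: {6,7,8,9,10}:1
  |U|=6: {5,6,7,8,9,10}:1
  |U|=7: {4,5,6,7,8,9,10}:1
  |U|=8: {3,4,5,6,7,8,9,10}:1
  |U|=9: {0,3,4,5,6,7,8,9,10}:1  {2,3,4,5,6,7,8,9,10}:1
  start at 0(e): 1
  start at 1(i): 2
sum over floor = 3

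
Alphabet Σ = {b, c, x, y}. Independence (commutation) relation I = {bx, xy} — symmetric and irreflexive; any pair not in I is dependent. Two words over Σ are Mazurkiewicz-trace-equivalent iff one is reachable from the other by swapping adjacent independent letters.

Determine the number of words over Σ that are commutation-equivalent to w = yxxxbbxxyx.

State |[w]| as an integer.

210

0(y) covers ∅
1(x) covers ∅
2(x) covers 1:x
3(x) covers 2:x
4(b) covers 0:y
5(b) covers 4:b
6(x) covers 3:x
7(x) covers 6:x
8(y) covers 5:b
9(x) covers 7:x
floor of heap: 0:y, 1:x
completions by unplaced set U, small U first (add the entries for U minus each lowest piece of U):
  |U|=1: {8}:1  {9}:1
  |U|=2: {5,8}:1  {7,9}:1  {8,9}:2
  |U|=3: {4,5,8}:1  {5,8,9}:3  {6,7,9}:1  {7,8,9}:3
  |U|=4: {0,4,5,8}:1  {3,6,7,9}:1  {4,5,8,9}:4  {5,7,8,9}:6  {6,7,8,9}:4
  |U|=5: {0,4,5,8,9}:5  {2,3,6,7,9}:1  {3,6,7,8,9}:5  {4,5,7,8,9}:10  {5,6,7,8,9}:10
  |U|=6: {0,4,5,7,8,9}:15  {1,2,3,6,7,9}:1  {2,3,6,7,8,9}:6  {3,5,6,7,8,9}:15  {4,5,6,7,8,9}:20
  |U|=7: {0,4,5,6,7,8,9}:35  {1,2,3,6,7,8,9}:7  {2,3,5,6,7,8,9}:21  {3,4,5,6,7,8,9}:35
  |U|=8: {0,3,4,5,6,7,8,9}:70  {1,2,3,5,6,7,8,9}:28  {2,3,4,5,6,7,8,9}:56
  start at 0(y): 84
  start at 1(x): 126
sum over floor = 210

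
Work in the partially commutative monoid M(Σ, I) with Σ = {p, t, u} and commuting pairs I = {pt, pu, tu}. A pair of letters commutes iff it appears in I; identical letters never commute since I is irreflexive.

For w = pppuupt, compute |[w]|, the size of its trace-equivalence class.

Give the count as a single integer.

0(p) covers ∅
1(p) covers 0:p
2(p) covers 1:p
3(u) covers ∅
4(u) covers 3:u
5(p) covers 2:p
6(t) covers ∅
floor of heap: 0:p, 3:u, 6:t
completions by unplaced set U, small U first (add the entries for U minus each lowest piece of U):
  |U|=1: {4}:1  {5}:1  {6}:1
  |U|=2: {2,5}:1  {3,4}:1  {4,5}:2  {4,6}:2  {5,6}:2
  |U|=3: {1,2,5}:1  {2,4,5}:3  {2,5,6}:3  {3,4,5}:3  {3,4,6}:3  {4,5,6}:6
  |U|=4: {0,1,2,5}:1  {1,2,4,5}:4  {1,2,5,6}:4  {2,3,4,5}:6  {2,4,5,6}:12  {3,4,5,6}:12
  |U|=5: {0,1,2,4,5}:5  {0,1,2,5,6}:5  {1,2,3,4,5}:10  {1,2,4,5,6}:20  {2,3,4,5,6}:30
  start at 0(p): 60
  start at 3(u): 30
  start at 6(t): 15
sum over floor = 105

105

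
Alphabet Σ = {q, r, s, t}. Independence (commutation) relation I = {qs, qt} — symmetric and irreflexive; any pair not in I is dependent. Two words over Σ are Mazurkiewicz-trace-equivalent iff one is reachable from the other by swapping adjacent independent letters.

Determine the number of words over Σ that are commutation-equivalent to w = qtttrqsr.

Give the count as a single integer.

#0=q has no predecessor
#1=t has no predecessor
#2=t depends on [1:t]
#3=t depends on [2:t]
#4=r depends on [0:q, 3:t]
#5=q depends on [4:r]
#6=s depends on [4:r]
#7=r depends on [5:q, 6:s]
sources: [0:q, 1:t]
N(rest) = Σ N(rest − s) over sources s of rest; N(one piece) = 1:
  size 1 → [7]=1
  size 2 → [5,7]=1  [6,7]=1
  size 3 → [5,6,7]=2
  size 4 → [4,5,6,7]=2
  size 5 → [0,4,5,6,7]=2  [3,4,5,6,7]=2
  size 6 → [0,3,4,5,6,7]=4  [2,3,4,5,6,7]=2
  first=0(q) contributes 2
  first=1(t) contributes 6
|[w]| = 8

8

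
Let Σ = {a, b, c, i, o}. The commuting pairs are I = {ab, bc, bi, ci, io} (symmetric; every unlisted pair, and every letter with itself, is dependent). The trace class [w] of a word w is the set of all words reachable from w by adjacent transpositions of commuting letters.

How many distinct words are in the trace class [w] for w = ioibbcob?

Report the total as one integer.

#0=i has no predecessor
#1=o has no predecessor
#2=i depends on [0:i]
#3=b depends on [1:o]
#4=b depends on [3:b]
#5=c depends on [1:o]
#6=o depends on [4:b, 5:c]
#7=b depends on [6:o]
sources: [0:i, 1:o]
N(rest) = Σ N(rest − s) over sources s of rest; N(one piece) = 1:
  size 1 → [2]=1  [7]=1
  size 2 → [0,2]=1  [2,7]=2  [6,7]=1
  size 3 → [0,2,7]=3  [2,6,7]=3  [4,6,7]=1  [5,6,7]=1
  size 4 → [0,2,6,7]=6  [2,4,6,7]=4  [2,5,6,7]=4  [3,4,6,7]=1  [4,5,6,7]=2
  size 5 → [0,2,4,6,7]=10  [0,2,5,6,7]=10  [2,3,4,6,7]=5  [2,4,5,6,7]=10  [3,4,5,6,7]=3
  size 6 → [0,2,3,4,6,7]=15  [0,2,4,5,6,7]=30  [1,3,4,5,6,7]=3  [2,3,4,5,6,7]=18
  first=0(i) contributes 21
  first=1(o) contributes 63
|[w]| = 84

84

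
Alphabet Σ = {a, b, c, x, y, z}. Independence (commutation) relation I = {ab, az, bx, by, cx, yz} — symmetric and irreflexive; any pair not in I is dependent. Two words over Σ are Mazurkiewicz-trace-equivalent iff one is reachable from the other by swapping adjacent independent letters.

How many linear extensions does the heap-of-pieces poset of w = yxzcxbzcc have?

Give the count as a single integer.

3

0(y) covers ∅
1(x) covers 0:y
2(z) covers 1:x
3(c) covers 2:z
4(x) covers 2:z
5(b) covers 3:c
6(z) covers 4:x, 5:b
7(c) covers 6:z
8(c) covers 7:c
floor of heap: 0:y
completions by unplaced set U, small U first (add the entries for U minus each lowest piece of U):
  |U|=1: {8}:1
  |U|=2: {7,8}:1
  |U|=3: {6,7,8}:1
  |U|=4: {4,6,7,8}:1  {5,6,7,8}:1
  |U|=5: {3,5,6,7,8}:1  {4,5,6,7,8}:2
  |U|=6: {3,4,5,6,7,8}:3
  |U|=7: {2,3,4,5,6,7,8}:3
  start at 0(y): 3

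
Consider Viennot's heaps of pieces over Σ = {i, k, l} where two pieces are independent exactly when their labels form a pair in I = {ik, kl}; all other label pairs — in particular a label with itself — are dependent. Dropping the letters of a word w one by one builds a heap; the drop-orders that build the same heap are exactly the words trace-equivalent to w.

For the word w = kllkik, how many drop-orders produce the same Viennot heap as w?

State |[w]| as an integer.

drop 0:k onto floor
drop 1:l onto floor
drop 2:l onto {1:l}
drop 3:k onto {0:k}
drop 4:i onto {2:l}
drop 5:k onto {3:k}
ground layer = {0:k, 1:l}
drop-orders for the pieces not yet dropped (sum over which currently-grounded one goes next):
  1 to go: {4} 1  {5} 1
  2 to go: {2,4} 1  {3,5} 1  {4,5} 2
  3 to go: {0,3,5} 1  {1,2,4} 1  {2,4,5} 3  {3,4,5} 3
  4 to go: {0,3,4,5} 4  {1,2,4,5} 4  {2,3,4,5} 6
  if 0:k drops first: 10 orders
  if 1:l drops first: 10 orders
heap linearizations: 20

20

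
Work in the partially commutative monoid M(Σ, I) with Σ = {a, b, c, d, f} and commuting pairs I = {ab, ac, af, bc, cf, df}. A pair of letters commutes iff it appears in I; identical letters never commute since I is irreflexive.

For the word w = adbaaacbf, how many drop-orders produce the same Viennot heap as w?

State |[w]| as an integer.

0(a) covers ∅
1(d) covers 0:a
2(b) covers 1:d
3(a) covers 1:d
4(a) covers 3:a
5(a) covers 4:a
6(c) covers 1:d
7(b) covers 2:b
8(f) covers 7:b
floor of heap: 0:a
completions by unplaced set U, small U first (add the entries for U minus each lowest piece of U):
  |U|=1: {5}:1  {6}:1  {8}:1
  |U|=2: {4,5}:1  {5,6}:2  {5,8}:2  {6,8}:2  {7,8}:1
  |U|=3: {2,7,8}:1  {3,4,5}:1  {4,5,6}:3  {4,5,8}:3  {5,6,8}:6  {5,7,8}:3  {6,7,8}:3
  |U|=4: {2,5,7,8}:4  {2,6,7,8}:4  {3,4,5,6}:4  {3,4,5,8}:4  {4,5,6,8}:12  {4,5,7,8}:6  {5,6,7,8}:12
  |U|=5: {2,4,5,7,8}:10  {2,5,6,7,8}:20  {3,4,5,6,8}:20  {3,4,5,7,8}:10  {4,5,6,7,8}:30
  |U|=6: {2,3,4,5,7,8}:20  {2,4,5,6,7,8}:60  {3,4,5,6,7,8}:60
  |U|=7: {2,3,4,5,6,7,8}:140
  start at 0(a): 140

140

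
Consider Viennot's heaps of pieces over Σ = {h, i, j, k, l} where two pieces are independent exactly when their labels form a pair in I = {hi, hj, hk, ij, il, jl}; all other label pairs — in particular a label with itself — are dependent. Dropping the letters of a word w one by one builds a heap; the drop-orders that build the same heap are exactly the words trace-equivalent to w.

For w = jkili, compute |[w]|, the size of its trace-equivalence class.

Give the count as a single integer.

piece 0:j — minimal
piece 1:k rests on {0:j}
piece 2:i rests on {1:k}
piece 3:l rests on {1:k}
piece 4:i rests on {2:i}
minimal pieces: {0:j}
ways to finish when only these pieces remain (= sum over removing one remaining piece with nothing left below it):
  1 left: {3}→1  {4}→1
  2 left: {2,4}→1  {3,4}→2
  3 left: {2,3,4}→3
  placing 0:j first → 3 extensions

3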